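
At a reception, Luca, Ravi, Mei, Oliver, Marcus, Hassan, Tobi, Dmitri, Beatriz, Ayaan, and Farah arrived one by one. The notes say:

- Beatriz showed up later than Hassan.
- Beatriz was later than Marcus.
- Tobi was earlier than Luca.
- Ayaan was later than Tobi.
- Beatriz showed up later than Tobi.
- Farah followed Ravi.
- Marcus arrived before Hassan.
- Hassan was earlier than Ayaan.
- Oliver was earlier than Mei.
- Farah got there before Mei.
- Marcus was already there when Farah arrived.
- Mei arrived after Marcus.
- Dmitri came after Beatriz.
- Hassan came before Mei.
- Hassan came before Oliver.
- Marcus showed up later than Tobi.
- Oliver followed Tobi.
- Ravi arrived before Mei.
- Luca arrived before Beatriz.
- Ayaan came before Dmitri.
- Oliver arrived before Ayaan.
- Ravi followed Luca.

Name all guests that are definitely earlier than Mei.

Directly stated before Mei: Farah, Hassan, Marcus, Oliver, and Ravi.
Luca reaches Mei via Luca → Ravi → Mei.
Tobi reaches Mei via Tobi → Marcus → Mei.
No chain forces Dmitri (or any of the others) ahead of Mei.

Farah, Hassan, Luca, Marcus, Oliver, Ravi, Tobi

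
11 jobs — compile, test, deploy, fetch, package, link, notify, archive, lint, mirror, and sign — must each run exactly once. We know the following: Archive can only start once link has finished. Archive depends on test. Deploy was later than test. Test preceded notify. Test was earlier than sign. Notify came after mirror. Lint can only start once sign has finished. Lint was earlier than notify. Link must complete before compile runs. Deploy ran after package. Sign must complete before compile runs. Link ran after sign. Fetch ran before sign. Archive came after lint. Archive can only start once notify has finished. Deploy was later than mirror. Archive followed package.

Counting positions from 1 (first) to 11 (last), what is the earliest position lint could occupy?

Fetch, sign, and test must all come before lint — 3 forced predecessors.
Nothing else is forced ahead of lint, so its earliest slot is position 3 + 1 = 4.

4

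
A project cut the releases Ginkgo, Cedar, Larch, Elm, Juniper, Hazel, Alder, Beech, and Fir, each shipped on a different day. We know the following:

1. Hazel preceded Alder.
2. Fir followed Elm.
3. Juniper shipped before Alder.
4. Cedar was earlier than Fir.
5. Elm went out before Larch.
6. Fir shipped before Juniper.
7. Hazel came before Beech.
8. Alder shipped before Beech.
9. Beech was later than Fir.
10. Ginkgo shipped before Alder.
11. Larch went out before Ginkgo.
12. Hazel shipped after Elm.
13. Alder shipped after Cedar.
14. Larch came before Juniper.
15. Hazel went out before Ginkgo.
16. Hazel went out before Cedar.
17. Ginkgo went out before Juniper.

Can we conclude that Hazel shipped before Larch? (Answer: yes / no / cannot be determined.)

No chain of stated constraints runs from Hazel to Larch, and none runs from Larch to Hazel either.
So the relative order of Hazel and Larch is not fixed by the given facts.

cannot be determined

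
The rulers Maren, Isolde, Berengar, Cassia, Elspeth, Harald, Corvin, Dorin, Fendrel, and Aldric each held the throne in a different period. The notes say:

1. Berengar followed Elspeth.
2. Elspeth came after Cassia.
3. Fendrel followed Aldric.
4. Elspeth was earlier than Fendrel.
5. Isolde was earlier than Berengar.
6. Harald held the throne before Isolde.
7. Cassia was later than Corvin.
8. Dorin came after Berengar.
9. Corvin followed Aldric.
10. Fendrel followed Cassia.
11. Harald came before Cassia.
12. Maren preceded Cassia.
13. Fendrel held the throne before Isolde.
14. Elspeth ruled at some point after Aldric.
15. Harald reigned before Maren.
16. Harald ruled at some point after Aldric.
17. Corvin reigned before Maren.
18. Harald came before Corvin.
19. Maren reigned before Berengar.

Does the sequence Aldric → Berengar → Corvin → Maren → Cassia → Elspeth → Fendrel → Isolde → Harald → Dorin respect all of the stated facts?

no

The constraints require Maren before Berengar, but in the proposed sequence Berengar appears ahead of Maren. That one violation is enough.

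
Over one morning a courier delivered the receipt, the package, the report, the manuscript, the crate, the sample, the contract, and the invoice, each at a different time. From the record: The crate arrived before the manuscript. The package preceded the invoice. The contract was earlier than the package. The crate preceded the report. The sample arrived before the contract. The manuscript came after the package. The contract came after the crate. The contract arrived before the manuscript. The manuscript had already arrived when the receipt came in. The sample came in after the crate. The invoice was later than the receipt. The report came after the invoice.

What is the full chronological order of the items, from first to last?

the crate, the sample, the contract, the package, the manuscript, the receipt, the invoice, the report

The constraints fix every adjacent pair, so only one ordering works:
the crate → the sample → the contract → the package → the manuscript → the receipt → the invoice → the report.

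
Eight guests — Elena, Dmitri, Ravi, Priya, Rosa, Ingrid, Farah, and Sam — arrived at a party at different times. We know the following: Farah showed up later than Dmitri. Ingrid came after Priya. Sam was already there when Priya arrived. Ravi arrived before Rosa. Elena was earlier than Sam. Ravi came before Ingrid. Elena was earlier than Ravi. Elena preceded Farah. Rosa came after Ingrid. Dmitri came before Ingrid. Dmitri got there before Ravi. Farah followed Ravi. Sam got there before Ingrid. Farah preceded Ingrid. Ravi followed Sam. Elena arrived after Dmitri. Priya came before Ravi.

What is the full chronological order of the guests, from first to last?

The constraints fix every adjacent pair, so only one ordering works:
Dmitri → Elena → Sam → Priya → Ravi → Farah → Ingrid → Rosa.

Dmitri, Elena, Sam, Priya, Ravi, Farah, Ingrid, Rosa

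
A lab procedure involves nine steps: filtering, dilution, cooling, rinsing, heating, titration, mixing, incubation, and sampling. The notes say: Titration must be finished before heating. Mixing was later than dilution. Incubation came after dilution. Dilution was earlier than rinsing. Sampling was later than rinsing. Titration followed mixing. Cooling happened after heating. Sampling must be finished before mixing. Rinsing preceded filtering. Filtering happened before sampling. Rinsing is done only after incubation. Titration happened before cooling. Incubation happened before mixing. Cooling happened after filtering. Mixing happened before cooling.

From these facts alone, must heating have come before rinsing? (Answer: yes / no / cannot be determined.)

no

Tracing the constraints gives rinsing → sampling → mixing → titration → heating, so rinsing must come before heating.
That means heating cannot be before rinsing.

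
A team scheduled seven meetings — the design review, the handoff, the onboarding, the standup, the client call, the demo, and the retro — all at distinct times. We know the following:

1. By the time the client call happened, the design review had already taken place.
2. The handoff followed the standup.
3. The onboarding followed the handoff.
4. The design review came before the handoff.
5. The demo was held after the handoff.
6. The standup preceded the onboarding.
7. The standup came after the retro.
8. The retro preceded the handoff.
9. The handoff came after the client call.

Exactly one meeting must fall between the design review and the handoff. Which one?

the client call

Tracing the constraints gives the design review → the client call → the handoff, so the client call sits after the design review and before the handoff.
No other meeting is forced both after the design review and before the handoff.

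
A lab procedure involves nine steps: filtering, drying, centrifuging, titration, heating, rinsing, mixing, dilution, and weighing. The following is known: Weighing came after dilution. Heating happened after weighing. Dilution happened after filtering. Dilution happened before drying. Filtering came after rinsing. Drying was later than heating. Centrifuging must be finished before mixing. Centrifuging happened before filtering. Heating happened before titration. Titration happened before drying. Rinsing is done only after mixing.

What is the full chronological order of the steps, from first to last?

centrifuging, mixing, rinsing, filtering, dilution, weighing, heating, titration, drying

The constraints fix every adjacent pair, so only one ordering works:
centrifuging → mixing → rinsing → filtering → dilution → weighing → heating → titration → drying.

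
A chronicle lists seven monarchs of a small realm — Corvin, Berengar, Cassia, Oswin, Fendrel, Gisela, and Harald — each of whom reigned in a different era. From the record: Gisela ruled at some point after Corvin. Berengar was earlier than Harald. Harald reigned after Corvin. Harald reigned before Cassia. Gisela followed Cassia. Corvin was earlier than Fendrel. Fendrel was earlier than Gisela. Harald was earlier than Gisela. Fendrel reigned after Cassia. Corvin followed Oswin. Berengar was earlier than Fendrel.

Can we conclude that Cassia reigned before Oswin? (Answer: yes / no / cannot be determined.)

Tracing the constraints gives Oswin → Corvin → Harald → Cassia, so Oswin must come before Cassia.
That means Cassia cannot be before Oswin.

no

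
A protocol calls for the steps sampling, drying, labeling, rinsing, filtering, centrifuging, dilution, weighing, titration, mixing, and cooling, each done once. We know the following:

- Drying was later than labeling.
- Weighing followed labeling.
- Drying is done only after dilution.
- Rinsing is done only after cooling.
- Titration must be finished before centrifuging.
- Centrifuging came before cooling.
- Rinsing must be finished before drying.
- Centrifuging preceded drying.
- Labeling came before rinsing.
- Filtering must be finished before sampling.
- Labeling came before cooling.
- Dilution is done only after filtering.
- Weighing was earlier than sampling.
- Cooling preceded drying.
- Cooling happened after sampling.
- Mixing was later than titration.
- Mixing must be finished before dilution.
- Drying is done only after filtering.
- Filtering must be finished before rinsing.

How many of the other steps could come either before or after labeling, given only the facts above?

Forced after labeling: cooling, drying, rinsing, sampling, and weighing.
That leaves centrifuging, dilution, filtering, mixing, and titration with no forced order relative to labeling — 5.

5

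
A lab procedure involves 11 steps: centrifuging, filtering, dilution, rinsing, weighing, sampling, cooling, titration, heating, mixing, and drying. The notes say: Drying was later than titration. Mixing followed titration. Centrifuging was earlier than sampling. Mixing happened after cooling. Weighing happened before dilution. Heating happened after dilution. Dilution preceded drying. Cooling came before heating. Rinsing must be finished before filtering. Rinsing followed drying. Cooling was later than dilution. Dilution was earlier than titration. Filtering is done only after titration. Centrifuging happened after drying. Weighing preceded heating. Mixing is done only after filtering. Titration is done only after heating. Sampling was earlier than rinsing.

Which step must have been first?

Weighing has a chain of constraints placing it before every other step, so weighing must be first.

weighing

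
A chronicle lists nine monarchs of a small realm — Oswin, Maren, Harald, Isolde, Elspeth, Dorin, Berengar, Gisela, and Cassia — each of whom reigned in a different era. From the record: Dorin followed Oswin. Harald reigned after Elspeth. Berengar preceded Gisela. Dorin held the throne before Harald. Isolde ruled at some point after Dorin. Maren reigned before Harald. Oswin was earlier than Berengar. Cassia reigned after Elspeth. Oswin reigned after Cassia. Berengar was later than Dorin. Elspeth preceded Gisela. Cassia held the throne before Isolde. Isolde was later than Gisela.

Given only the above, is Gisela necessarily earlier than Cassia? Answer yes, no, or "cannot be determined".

no

Tracing the constraints gives Cassia → Oswin → Berengar → Gisela, so Cassia must come before Gisela.
That means Gisela cannot be before Cassia.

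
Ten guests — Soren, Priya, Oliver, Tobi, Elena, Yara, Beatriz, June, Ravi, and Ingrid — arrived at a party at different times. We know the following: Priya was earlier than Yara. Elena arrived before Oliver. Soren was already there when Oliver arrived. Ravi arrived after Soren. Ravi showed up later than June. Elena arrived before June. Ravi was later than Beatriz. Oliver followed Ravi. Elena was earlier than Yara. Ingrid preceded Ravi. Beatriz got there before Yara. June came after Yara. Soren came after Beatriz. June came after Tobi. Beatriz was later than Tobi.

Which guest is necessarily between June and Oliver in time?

Ravi

Tracing the constraints gives June → Ravi → Oliver, so Ravi sits after June and before Oliver.
No other guest is forced both after June and before Oliver.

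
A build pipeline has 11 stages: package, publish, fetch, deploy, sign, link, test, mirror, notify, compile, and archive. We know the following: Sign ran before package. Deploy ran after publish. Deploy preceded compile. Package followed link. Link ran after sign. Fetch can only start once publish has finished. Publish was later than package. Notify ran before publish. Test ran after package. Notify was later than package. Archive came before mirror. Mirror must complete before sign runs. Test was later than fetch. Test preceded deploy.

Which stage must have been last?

compile

Every other stage has a chain of constraints placing it before compile, so compile is last.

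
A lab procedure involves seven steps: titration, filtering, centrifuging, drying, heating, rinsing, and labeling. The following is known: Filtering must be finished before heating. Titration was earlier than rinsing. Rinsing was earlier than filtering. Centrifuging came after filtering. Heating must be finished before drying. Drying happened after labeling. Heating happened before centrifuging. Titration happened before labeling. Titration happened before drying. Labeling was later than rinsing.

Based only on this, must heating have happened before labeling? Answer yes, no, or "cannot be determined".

No chain of stated constraints runs from heating to labeling, and none runs from labeling to heating either.
So the relative order of heating and labeling is not fixed by the given facts.

cannot be determined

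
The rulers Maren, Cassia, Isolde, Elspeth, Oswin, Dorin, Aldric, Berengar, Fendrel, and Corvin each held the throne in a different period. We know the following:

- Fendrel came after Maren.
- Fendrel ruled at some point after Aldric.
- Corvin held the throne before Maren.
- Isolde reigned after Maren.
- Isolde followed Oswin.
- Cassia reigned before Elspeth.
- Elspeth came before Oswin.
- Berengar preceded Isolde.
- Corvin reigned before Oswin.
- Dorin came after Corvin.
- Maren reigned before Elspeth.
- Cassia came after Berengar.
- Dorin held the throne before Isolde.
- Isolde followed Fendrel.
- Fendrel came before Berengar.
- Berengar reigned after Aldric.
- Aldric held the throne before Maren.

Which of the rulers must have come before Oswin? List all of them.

Aldric, Berengar, Cassia, Corvin, Elspeth, Fendrel, Maren

Directly stated before Oswin: Corvin and Elspeth.
Aldric reaches Oswin via Aldric → Maren → Elspeth → Oswin.
Berengar reaches Oswin via Berengar → Cassia → Elspeth → Oswin.
Cassia reaches Oswin via Cassia → Elspeth → Oswin.
Likewise Fendrel and Maren each reach Oswin by chaining the stated constraints.
No chain forces Dorin (or any of the others) ahead of Oswin.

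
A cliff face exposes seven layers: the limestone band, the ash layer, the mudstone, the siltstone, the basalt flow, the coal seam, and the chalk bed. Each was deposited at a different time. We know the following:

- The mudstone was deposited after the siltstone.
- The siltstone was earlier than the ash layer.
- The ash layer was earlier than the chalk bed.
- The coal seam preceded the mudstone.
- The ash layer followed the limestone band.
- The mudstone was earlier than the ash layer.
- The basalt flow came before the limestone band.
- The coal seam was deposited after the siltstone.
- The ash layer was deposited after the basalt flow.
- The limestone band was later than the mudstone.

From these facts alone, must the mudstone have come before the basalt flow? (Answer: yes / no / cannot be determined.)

cannot be determined

No chain of stated constraints runs from the mudstone to the basalt flow, and none runs from the basalt flow to the mudstone either.
So the relative order of the mudstone and the basalt flow is not fixed by the given facts.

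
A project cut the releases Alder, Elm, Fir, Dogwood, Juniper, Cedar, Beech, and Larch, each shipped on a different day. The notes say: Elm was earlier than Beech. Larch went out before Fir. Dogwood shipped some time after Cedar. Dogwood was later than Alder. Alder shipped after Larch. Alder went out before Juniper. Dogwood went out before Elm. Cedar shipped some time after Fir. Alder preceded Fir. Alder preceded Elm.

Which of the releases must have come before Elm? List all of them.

Directly stated before Elm: Alder and Dogwood.
Cedar reaches Elm via Cedar → Dogwood → Elm.
Fir reaches Elm via Fir → Cedar → Dogwood → Elm.
Larch reaches Elm via Larch → Alder → Elm.
No chain forces Juniper (or any of the others) ahead of Elm.

Alder, Cedar, Dogwood, Fir, Larch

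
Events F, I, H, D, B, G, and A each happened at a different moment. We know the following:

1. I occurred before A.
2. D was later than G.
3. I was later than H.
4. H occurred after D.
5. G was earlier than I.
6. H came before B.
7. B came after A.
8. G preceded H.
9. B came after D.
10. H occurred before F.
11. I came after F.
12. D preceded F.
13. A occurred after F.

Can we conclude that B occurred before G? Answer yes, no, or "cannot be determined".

no

Tracing the constraints gives G → D → B, so G must come before B.
That means B cannot be before G.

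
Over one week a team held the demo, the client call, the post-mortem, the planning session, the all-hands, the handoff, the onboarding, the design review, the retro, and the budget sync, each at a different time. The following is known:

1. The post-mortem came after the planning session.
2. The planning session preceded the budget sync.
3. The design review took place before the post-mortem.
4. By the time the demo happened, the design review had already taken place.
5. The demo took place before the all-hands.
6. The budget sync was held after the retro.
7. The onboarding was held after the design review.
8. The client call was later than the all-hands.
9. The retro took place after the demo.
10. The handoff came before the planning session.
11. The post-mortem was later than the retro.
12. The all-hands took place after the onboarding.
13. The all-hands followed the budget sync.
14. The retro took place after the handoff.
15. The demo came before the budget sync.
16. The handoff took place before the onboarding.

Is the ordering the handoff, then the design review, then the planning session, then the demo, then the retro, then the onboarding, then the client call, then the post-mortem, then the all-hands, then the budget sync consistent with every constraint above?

no

The constraints require the all-hands before the client call, but in the proposed sequence the client call appears ahead of the all-hands. That one violation is enough.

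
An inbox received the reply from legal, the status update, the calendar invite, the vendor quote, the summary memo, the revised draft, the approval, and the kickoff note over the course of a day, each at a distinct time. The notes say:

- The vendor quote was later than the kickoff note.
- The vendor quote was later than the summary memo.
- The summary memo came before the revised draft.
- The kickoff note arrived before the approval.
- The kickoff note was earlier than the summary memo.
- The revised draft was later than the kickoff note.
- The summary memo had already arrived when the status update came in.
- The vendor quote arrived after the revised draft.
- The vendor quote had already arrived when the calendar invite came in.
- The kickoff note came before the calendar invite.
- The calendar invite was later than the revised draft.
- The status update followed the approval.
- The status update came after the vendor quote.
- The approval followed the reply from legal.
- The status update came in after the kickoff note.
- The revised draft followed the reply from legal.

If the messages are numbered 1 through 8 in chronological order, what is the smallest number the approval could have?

3

The kickoff note and the reply from legal must both come before the approval — 2 forced predecessors.
Nothing else is forced ahead of the approval, so its earliest slot is position 2 + 1 = 3.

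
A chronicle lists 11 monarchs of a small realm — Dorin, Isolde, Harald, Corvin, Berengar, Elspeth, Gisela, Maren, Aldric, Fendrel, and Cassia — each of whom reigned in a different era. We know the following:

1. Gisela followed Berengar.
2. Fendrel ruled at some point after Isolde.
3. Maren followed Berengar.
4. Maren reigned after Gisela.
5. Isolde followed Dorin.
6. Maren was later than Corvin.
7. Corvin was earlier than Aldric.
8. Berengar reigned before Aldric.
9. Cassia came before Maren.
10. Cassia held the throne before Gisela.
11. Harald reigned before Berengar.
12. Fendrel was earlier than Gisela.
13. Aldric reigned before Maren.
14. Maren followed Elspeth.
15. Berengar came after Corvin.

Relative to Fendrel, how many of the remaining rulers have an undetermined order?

Forced before Fendrel: Dorin and Isolde; forced after Fendrel: Gisela and Maren.
That leaves Aldric, Berengar, Cassia, Corvin, Elspeth, and Harald with no forced order relative to Fendrel — 6.

6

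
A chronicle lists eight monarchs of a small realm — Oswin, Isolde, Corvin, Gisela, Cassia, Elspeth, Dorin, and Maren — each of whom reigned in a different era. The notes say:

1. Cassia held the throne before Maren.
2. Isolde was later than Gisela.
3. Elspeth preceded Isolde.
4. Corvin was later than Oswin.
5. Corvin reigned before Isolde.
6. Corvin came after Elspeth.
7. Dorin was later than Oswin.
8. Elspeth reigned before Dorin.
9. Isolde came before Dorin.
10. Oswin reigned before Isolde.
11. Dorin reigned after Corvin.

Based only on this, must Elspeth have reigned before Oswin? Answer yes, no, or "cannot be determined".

No chain of stated constraints runs from Elspeth to Oswin, and none runs from Oswin to Elspeth either.
So the relative order of Elspeth and Oswin is not fixed by the given facts.

cannot be determined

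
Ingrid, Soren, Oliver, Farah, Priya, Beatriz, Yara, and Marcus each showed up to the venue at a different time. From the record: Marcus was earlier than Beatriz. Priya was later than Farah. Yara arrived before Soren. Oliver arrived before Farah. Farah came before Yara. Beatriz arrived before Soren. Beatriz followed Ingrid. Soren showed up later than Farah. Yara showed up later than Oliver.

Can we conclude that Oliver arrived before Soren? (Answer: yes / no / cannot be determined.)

yes

Chain the constraints: Oliver → Yara → Soren. Each link is directly stated, so Oliver comes before Soren.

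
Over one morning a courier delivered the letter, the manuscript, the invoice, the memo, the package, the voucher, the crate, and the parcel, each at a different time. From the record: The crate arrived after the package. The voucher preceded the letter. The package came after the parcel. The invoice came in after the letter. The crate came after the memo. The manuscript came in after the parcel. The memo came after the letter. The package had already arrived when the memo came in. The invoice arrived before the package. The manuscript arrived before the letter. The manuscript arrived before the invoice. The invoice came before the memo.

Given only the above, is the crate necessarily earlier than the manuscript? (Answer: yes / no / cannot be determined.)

no

Tracing the constraints gives the manuscript → the invoice → the memo → the crate, so the manuscript must come before the crate.
That means the crate cannot be before the manuscript.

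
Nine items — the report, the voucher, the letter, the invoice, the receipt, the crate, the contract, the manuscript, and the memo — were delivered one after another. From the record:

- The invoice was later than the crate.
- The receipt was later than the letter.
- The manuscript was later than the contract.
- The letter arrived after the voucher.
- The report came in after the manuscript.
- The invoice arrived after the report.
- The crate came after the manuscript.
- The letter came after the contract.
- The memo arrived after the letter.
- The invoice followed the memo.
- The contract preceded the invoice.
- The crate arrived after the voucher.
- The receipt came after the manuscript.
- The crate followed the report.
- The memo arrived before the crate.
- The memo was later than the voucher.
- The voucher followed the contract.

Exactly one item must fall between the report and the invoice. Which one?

Tracing the constraints gives the report → the crate → the invoice, so the crate sits after the report and before the invoice.
No other item is forced both after the report and before the invoice.

the crate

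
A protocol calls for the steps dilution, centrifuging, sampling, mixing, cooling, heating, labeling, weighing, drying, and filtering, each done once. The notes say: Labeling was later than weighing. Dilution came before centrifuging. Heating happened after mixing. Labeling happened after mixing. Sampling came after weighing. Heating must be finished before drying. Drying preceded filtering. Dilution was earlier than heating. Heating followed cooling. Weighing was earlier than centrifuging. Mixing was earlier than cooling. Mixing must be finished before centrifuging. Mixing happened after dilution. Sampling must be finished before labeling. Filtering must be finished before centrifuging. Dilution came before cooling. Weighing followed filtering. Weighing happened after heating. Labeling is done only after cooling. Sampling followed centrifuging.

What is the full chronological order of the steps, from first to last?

The constraints fix every adjacent pair, so only one ordering works:
dilution → mixing → cooling → heating → drying → filtering → weighing → centrifuging → sampling → labeling.

dilution, mixing, cooling, heating, drying, filtering, weighing, centrifuging, sampling, labeling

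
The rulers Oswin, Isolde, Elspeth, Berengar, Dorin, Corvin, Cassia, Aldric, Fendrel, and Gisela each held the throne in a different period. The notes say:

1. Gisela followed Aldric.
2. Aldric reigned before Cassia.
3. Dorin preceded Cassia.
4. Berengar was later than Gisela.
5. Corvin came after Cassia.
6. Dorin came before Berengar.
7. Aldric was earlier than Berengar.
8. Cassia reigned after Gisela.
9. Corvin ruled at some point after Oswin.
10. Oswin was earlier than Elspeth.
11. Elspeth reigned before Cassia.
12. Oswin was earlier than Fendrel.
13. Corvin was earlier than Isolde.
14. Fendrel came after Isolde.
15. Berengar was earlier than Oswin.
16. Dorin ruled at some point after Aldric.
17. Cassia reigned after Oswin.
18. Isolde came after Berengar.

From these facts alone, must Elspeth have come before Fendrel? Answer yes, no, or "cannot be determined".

Chain the constraints: Elspeth → Cassia → Corvin → Isolde → Fendrel. Each link is directly stated, so Elspeth comes before Fendrel.

yes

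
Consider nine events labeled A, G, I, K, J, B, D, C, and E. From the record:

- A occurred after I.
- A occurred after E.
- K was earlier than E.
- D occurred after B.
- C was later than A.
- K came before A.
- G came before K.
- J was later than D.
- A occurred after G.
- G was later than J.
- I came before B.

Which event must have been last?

C

Every other event has a chain of constraints placing it before C, so C is last.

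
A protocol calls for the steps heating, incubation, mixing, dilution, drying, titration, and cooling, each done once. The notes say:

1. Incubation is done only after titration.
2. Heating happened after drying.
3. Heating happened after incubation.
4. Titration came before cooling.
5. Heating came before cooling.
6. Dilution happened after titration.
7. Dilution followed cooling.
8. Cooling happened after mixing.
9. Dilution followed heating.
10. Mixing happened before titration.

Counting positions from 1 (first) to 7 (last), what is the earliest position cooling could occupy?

6

Drying, heating, incubation, mixing, and titration must all come before cooling — 5 forced predecessors.
Nothing else is forced ahead of cooling, so its earliest slot is position 5 + 1 = 6.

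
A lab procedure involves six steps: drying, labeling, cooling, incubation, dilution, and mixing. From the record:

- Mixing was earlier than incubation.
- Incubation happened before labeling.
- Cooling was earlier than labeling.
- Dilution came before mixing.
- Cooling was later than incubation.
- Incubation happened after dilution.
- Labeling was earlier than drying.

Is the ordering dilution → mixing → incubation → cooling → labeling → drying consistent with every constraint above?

Check each stated constraint against the proposed order — e.g. dilution is ahead of incubation; incubation is ahead of labeling. Every pair is in the required order; nothing is violated.

yes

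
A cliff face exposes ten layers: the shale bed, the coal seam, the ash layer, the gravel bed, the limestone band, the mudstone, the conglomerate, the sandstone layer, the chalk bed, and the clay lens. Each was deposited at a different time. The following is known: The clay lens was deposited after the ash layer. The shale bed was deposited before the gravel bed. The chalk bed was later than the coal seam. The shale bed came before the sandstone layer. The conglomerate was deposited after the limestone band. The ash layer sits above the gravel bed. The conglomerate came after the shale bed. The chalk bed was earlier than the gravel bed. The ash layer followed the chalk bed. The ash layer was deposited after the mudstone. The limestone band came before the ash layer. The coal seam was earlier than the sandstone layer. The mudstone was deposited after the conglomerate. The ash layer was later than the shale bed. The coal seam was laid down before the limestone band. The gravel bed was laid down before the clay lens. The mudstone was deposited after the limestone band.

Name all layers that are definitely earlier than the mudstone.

the coal seam, the conglomerate, the limestone band, the shale bed

Directly stated before the mudstone: the conglomerate and the limestone band.
The coal seam reaches the mudstone via the coal seam → the limestone band → the mudstone.
The shale bed reaches the mudstone via the shale bed → the conglomerate → the mudstone.
No chain forces the sandstone layer (or any of the others) ahead of the mudstone.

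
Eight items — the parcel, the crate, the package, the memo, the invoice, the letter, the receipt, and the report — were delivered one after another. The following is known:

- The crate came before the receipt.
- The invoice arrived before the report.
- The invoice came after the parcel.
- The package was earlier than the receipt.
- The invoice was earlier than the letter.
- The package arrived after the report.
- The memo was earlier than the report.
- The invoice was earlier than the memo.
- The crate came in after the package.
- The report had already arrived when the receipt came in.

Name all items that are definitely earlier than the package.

Directly stated before the package: the report.
The invoice reaches the package via the invoice → the report → the package.
The memo reaches the package via the memo → the report → the package.
The parcel reaches the package via the parcel → the invoice → the report → the package.
No chain forces the letter (or any of the others) ahead of the package.

the invoice, the memo, the parcel, the report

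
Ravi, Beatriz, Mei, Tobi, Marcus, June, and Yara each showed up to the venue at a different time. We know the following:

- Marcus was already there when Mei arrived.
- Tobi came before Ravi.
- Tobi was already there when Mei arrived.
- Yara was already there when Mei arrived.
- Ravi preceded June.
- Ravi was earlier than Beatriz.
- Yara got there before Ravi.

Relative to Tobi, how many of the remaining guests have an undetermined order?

2

Forced after Tobi: Beatriz, June, Mei, and Ravi.
That leaves Marcus and Yara with no forced order relative to Tobi — 2.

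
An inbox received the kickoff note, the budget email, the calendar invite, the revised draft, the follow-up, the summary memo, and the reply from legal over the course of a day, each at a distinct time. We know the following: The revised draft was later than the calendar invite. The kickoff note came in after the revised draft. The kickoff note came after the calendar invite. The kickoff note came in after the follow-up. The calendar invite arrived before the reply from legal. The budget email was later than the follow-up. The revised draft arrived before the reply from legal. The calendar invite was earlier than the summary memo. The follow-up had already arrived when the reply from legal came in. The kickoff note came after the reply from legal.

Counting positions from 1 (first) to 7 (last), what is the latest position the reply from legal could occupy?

6

The reply from legal must come before the kickoff note — 1 message forced after it.
Everything else can be placed before the reply from legal in some valid order, so the reply from legal can sit as late as position 7 − 1 = 6.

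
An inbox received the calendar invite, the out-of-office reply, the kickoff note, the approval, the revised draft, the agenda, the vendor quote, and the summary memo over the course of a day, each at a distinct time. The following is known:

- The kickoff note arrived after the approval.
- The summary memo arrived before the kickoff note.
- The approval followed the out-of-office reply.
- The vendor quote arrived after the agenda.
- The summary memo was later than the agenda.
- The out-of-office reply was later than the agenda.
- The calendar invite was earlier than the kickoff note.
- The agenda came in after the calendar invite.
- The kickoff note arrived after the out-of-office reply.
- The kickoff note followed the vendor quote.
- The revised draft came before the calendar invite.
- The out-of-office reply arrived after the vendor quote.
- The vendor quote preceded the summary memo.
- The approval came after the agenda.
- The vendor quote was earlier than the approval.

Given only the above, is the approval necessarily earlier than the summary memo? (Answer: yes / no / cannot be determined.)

No chain of stated constraints runs from the approval to the summary memo, and none runs from the summary memo to the approval either.
So the relative order of the approval and the summary memo is not fixed by the given facts.

cannot be determined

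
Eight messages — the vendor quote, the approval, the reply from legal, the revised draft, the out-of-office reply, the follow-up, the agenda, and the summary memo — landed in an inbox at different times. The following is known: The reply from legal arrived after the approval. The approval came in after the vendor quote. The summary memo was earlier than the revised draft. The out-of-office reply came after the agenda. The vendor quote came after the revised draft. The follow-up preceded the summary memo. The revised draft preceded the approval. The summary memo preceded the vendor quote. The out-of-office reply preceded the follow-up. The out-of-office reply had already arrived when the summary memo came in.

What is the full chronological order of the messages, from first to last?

the agenda, the out-of-office reply, the follow-up, the summary memo, the revised draft, the vendor quote, the approval, the reply from legal

The constraints fix every adjacent pair, so only one ordering works:
the agenda → the out-of-office reply → the follow-up → the summary memo → the revised draft → the vendor quote → the approval → the reply from legal.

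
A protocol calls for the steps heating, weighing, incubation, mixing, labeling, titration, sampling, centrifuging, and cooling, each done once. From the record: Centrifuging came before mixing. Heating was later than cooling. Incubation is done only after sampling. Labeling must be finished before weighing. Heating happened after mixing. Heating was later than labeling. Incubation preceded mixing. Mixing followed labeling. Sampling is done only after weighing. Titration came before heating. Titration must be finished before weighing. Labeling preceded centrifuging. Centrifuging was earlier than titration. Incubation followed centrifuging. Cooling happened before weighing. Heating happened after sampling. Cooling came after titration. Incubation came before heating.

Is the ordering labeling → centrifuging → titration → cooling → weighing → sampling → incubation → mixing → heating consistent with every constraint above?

Check each stated constraint against the proposed order — e.g. labeling is ahead of mixing; labeling is ahead of heating. Every pair is in the required order; nothing is violated.

yes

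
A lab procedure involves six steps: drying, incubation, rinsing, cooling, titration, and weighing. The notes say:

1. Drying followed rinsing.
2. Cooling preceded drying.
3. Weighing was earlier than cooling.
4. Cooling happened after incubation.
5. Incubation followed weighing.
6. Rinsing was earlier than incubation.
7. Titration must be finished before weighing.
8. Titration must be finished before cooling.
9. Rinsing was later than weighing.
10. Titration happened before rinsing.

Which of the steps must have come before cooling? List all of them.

Directly stated before cooling: incubation, titration, and weighing.
Rinsing reaches cooling via rinsing → incubation → cooling.
No chain forces drying ahead of cooling.

incubation, rinsing, titration, weighing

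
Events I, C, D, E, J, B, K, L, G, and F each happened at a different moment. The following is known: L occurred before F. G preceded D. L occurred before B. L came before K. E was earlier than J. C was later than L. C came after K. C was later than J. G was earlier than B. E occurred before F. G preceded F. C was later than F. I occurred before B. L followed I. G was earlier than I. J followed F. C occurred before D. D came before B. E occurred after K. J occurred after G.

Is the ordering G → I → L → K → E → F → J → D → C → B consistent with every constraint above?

no

The constraints require C before D, but in the proposed sequence D appears ahead of C. That one violation is enough.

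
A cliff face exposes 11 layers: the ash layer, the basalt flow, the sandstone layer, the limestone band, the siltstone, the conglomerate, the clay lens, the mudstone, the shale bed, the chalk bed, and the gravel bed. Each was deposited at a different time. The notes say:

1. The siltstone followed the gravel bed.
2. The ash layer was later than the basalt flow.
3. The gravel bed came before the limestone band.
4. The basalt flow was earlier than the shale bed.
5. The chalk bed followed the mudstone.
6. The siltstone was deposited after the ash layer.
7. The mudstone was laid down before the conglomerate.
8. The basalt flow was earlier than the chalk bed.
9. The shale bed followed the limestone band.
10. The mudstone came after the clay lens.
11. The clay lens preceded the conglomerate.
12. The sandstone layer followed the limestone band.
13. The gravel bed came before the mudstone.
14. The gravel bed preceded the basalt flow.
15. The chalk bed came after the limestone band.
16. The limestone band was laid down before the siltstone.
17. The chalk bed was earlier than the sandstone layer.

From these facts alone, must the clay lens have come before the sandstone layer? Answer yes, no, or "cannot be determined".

Chain the constraints: the clay lens → the mudstone → the chalk bed → the sandstone layer. Each link is directly stated, so the clay lens comes before the sandstone layer.

yes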